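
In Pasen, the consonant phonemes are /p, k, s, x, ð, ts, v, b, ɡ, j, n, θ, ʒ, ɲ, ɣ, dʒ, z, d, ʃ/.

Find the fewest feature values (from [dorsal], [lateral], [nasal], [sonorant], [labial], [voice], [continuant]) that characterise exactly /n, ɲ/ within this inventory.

The target set is precisely the extension of [+nasal] in this inventory.

[+nasal]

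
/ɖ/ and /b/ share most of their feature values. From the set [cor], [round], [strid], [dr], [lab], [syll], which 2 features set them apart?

[labial], [coronal]

/ɖ/ (voiced retroflex stop) and /b/ (voiced bilabial stop) agree on [-round], [-strident], [-delayed release], [-syllabic]. They differ on [labial] (/ɖ/ [-], /b/ [+]), [coronal] (/ɖ/ [+], /b/ [-]).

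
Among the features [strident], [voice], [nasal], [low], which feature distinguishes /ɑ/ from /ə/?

/ɑ/ (low back unrounded vowel) and /ə/ (mid central vowel (schwa)) agree on [−strident], [+voice], [−nasal]. They differ on [low] (/ɑ/ [+], /ə/ [−]).

[low]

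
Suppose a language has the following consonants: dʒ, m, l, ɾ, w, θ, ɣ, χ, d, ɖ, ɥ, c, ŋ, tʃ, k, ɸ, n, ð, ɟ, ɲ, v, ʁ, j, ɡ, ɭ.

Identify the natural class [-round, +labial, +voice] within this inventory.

m, v

Among the inventory, the [-round] segments are /dʒ, m, l, ɾ, θ, ɣ, χ, d, ɖ, c, ŋ, tʃ, k, ɸ, n, ð, ɟ, ɲ, v, ʁ, j, ɡ, ɭ/.
Within that set, [+labial] gives /m, ɸ, v/.
Intersecting with [+voice] leaves /m, v/.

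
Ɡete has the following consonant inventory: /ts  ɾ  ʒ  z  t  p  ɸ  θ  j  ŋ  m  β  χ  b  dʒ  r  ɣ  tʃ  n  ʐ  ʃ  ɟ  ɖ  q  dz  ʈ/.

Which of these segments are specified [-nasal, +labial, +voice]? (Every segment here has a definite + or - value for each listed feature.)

The [-nasal] segments are /ts, ɾ, ʒ, z, t, p, ɸ, θ, j, β, χ, b, dʒ, r, ɣ, tʃ, ʐ, ʃ, ɟ, ɖ, q, dz, ʈ/.
Among these, [+labial] gives /p, ɸ, β, b/.
Then [+voice] leaves /β, b/.

β, b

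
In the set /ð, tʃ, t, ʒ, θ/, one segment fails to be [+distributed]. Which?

t

Every segment except /t/ is [+distributed]. /t/ (voiceless alveolar stop) is [−distributed], so it is the exception.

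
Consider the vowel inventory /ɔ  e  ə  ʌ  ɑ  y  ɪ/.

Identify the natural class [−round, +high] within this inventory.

Checking each segment against [−round], [+high]: /ɪ/ (high front unrounded lax vowel) satisfies every feature; every other segment in the inventory fails at least one.

ɪ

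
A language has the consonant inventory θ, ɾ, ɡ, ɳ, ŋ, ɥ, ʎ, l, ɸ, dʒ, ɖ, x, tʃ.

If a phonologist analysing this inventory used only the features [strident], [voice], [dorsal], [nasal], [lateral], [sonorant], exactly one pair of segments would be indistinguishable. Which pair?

ɸ, θ

On the given features, /ɸ/ and /θ/ have an identical profile: [−strident], [−voice], [−dorsal], [−nasal], [−lateral], [−sonorant]. No other two segments in the inventory coincide on all 6 features. (They do differ in [labial] and [coronal], which are not among the given features.)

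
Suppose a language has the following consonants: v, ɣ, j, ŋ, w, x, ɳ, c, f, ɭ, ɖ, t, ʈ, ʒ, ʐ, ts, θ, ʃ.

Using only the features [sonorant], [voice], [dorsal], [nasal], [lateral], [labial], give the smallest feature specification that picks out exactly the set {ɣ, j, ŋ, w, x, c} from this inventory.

/ɣ, j, ŋ, w, x, c/ are exactly the [+dorsal] segments in the inventory, so a single feature suffices.

[+dorsal]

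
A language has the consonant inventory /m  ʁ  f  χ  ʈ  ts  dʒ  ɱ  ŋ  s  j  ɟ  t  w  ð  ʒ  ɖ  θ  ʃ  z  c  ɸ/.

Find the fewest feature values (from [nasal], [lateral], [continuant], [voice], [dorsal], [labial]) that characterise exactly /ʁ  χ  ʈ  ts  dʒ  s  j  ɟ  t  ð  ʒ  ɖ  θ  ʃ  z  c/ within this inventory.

[-nasal, -labial]

Every target segment is [-nasal], [-labial]; each remaining inventory member fails at least one of these. Each conjunct is needed — [-labial] alone would also admit /ŋ/; [-nasal] alone would also admit /f, w, ɸ/ — and no other single listed feature has exactly this extension, so two is the minimum.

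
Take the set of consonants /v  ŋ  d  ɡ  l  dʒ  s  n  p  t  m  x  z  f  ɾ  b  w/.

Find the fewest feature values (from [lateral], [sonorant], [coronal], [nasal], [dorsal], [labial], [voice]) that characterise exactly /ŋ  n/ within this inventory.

[+nasal, −labial]

Every target segment is [+nasal], [−labial]; each remaining inventory member fails at least one of these. Each conjunct is needed — [−labial] alone would also admit /d, ɡ, l, dʒ, …/; [+nasal] alone would also admit /m/ — and no other single listed feature has exactly this extension, so two is the minimum.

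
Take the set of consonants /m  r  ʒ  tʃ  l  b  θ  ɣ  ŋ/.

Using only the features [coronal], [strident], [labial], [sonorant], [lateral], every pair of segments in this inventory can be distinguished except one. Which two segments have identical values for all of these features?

On the given features, /ʒ/ and /tʃ/ have an identical profile: [+coronal], [+strident], [-labial], [-sonorant], [-lateral]. No other two segments in the inventory coincide on all 5 features. (They do differ in [voice] and [continuant], which are not among the given features.)

ʒ, tʃ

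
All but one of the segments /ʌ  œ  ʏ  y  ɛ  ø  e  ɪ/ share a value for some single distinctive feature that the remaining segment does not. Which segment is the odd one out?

The remaining segments after removing /ʌ/ share [−back]; /ʌ/ (mid back unrounded lax vowel) is [+back]. For every other candidate removal, the leftover set fails to share any single feature value that the removed segment lacks.

ʌ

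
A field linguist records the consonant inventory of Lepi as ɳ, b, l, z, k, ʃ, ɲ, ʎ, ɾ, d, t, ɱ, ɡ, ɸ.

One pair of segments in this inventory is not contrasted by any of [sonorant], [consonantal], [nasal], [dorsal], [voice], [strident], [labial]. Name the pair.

On the given features, /l/ and /ɾ/ have an identical profile: [+sonorant], [+consonantal], [-nasal], [-dorsal], [+voice], [-strident], [-labial]. No other two segments in the inventory coincide on all 7 features. (They do differ in [lateral], which is not among the given features.)

l, ɾ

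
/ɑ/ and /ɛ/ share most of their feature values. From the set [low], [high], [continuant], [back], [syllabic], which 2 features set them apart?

[low], [back]

/ɑ/ (low back unrounded vowel) and /ɛ/ (mid front unrounded lax vowel) agree on [−high], [+continuant], [+syllabic]. They differ on [low] (/ɑ/ [+], /ɛ/ [−]), [back] (/ɑ/ [+], /ɛ/ [−]).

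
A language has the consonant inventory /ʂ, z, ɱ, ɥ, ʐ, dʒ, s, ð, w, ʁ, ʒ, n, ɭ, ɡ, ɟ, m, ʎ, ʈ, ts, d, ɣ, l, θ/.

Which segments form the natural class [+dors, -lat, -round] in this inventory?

ʁ, ɡ, ɟ, ɣ

Eliminate segments failing any feature: /ʂ, z, ɱ, ʐ, dʒ, s, ð, ʒ, n, ɭ, m, ʈ, ts, d, l, θ/ are [-dorsal]; /ɥ, w/ are [+round]; /ʎ/ is [+lateral]. The remaining /ʁ, ɡ, ɟ, ɣ/ satisfy [+dorsal], [-lateral], [-round].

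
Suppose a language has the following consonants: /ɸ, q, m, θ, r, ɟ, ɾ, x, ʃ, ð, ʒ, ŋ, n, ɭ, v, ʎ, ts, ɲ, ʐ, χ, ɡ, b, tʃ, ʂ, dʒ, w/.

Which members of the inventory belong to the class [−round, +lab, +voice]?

m, v, b

Checking each segment against [−round], [+labial], [+voice]: /m/ (bilabial nasal), /v/ (voiced labiodental fricative), /b/ (voiced bilabial stop) satisfy every feature; every other segment in the inventory fails at least one.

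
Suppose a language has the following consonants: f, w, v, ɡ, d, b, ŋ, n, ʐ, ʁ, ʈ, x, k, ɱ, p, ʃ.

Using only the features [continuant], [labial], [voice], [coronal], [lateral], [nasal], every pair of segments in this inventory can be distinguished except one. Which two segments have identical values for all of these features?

v, w

/v/ (voiced labiodental fricative) and /w/ (labial-velar glide) are both [+continuant], [+labial], [+voice], [−coronal], [−lateral], [−nasal], so none of the listed features separates them. (They do differ in [sonorant], [round] and [dorsal], which are not among the given features.) Every other pair in the inventory differs on at least one listed feature.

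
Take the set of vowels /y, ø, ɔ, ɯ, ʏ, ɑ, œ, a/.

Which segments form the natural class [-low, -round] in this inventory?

Checking each segment against [-low], [-round]: /ɯ/ (high back unrounded vowel) satisfies every feature; every other segment in the inventory fails at least one.

ɯ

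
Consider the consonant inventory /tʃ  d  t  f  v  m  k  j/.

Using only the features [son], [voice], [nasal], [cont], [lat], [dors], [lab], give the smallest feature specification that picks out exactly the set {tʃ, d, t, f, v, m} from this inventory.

Every target segment is [−dorsal] and no other inventory member is, so one feature is enough.

[−dors]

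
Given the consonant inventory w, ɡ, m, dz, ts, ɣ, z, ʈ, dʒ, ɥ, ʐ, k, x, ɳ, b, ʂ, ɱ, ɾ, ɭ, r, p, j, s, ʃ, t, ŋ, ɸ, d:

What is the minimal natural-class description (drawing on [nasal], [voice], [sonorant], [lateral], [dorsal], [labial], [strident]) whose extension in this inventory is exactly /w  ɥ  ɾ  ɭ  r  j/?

[+sonorant, -nasal]

/w, ɥ, ɾ, ɭ, r, j/ are all [+sonorant], [-nasal], and no other segment in the inventory matches both values. Dropping any one of them over-generates: [-nasal] alone would also admit /ɡ, dz, ts, ɣ, …/; [+sonorant] alone would also admit /m, ɳ, ɱ, ŋ/. No other single listed feature picks out exactly this set either, so fewer than two features will not do.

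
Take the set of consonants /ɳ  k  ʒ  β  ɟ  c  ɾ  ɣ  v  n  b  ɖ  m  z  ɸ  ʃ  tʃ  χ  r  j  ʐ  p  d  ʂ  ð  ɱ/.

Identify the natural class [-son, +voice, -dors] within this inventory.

ʒ, β, v, b, ɖ, z, ʐ, d, ð

Checking each segment against [-sonorant], [+voice], [-dorsal]: /ʒ/ (voiced postalveolar fricative), /β/ (voiced bilabial fricative), /v/ (voiced labiodental fricative), /b/ (voiced bilabial stop), /ɖ/ (voiced retroflex stop), /z/ (voiced alveolar fricative), among others, satisfy every feature; every other segment in the inventory fails at least one.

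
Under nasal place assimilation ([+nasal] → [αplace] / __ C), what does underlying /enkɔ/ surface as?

/n/ sits before the [+dorsal] consonant /k/, so it takes on [+dorsal] and surfaces as /ŋ/. The rest of the form is unaffected: [eŋkɔ].

[eŋkɔ]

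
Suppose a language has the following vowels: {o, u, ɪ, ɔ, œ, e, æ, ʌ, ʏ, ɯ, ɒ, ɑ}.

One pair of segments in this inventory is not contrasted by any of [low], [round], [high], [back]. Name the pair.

o, ɔ

Both /o/ and /ɔ/ are [−low], [+round], [−high], [+back]. Since the list omits [tense] — which does distinguish the mid back rounded tense vowel from the mid back rounded lax vowel — this pair collapses; all other pairs remain distinct.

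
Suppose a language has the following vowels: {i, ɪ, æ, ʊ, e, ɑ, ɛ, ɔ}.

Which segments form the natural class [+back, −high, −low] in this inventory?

ɔ

Eliminate segments failing any feature: /i, ɪ, æ, e, ɛ/ are [−back]; /ʊ/ is [+high]; /ɑ/ is [+low]. The remaining /ɔ/ satisfy [+back], [−high], [−low].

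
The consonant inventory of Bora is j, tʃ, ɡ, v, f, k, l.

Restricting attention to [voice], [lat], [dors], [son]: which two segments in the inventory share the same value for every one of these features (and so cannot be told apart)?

f, tʃ

Both /f/ and /tʃ/ are [-voice], [-lateral], [-dorsal], [-sonorant]. Since the list omits [continuant], [labial] and [coronal] — which do distinguish the voiceless labiodental fricative from the voiceless postalveolar affricate — this pair collapses; all other pairs remain distinct.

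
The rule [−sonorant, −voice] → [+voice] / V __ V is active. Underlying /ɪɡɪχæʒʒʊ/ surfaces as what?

/χ/ satisfies [−sonorant, −voice] and sits in V __ V. The [+voice] counterpart of the voiceless uvular fricative is /ʁ/. Other segments in /ɪɡɪχæʒʒʊ/ either fail the structural description or are not in the environment, so the surface form is [ɪɡɪʁæʒʒʊ].

[ɪɡɪʁæʒʒʊ]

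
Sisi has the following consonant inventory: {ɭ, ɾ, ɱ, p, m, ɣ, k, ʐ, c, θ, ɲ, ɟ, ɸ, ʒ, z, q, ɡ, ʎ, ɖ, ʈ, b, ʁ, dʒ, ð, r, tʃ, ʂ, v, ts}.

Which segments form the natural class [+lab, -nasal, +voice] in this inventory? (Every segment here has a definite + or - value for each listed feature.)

b, v

The [+labial] segments are /ɱ, p, m, ɸ, b, v/.
Of those, [-nasal] gives /p, ɸ, b, v/.
Within that set, [+voice] leaves /b, v/.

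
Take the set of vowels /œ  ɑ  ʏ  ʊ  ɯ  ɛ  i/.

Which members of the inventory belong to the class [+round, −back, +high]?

Checking each segment against [+round], [−back], [+high]: /ʏ/ (high front rounded lax vowel) satisfies every feature; every other segment in the inventory fails at least one.

ʏ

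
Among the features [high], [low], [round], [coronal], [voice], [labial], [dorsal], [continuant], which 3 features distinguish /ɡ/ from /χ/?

[voice], [continuant], [high]

/ɡ/ (voiced velar stop) and /χ/ (voiceless uvular fricative) agree on [−low], [−round], [−coronal], [−labial], [+dorsal]. They differ on [voice] (/ɡ/ [+], /χ/ [−]), [continuant] (/ɡ/ [−], /χ/ [+]), [high] (/ɡ/ [+], /χ/ [−]).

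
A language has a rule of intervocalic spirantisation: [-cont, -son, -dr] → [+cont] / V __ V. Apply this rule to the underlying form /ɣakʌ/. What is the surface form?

/k/ satisfies [-cont, -son, -dr] and sits in V __ V. The [+continuant] counterpart of the voiceless velar stop is /x/. Other segments in /ɣakʌ/ either fail the structural description or are not in the environment, so the surface form is [ɣaxʌ].

[ɣaxʌ]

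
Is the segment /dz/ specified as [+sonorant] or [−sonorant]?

[−sonorant]

As the voiced alveolar affricate, /dz/ is [−sonorant].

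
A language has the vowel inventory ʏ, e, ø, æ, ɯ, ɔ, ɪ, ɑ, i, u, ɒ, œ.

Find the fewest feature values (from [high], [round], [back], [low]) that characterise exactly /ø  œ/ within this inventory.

[−high, −back, +round]

The class [−high], [−back], [+round] has exactly /ø, œ/ as its extension in this inventory. No smaller conjunction from the listed features achieves this: [−back, +round] alone would also admit /ʏ/; [−high, +round] alone would also admit /ɔ, ɒ/; [−high, −back] alone would also admit /e, æ/; and checking the remaining two-feature bundles turns up none with this extension.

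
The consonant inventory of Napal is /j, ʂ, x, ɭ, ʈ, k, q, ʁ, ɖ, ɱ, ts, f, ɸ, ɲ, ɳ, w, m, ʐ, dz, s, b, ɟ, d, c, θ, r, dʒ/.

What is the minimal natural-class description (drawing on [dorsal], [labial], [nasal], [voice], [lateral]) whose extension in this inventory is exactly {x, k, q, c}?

Every target segment is [−voice], [+dorsal]; each remaining inventory member fails at least one of these. Each conjunct is needed — [+dorsal] alone would also admit /j, ʁ, ɲ, w, …/; [−voice] alone would also admit /ʂ, ʈ, ts, f, …/ — and no other single listed feature has exactly this extension, so two is the minimum.

[−voice, +dorsal]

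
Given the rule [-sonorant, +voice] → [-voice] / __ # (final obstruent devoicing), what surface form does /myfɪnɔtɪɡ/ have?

The only segment in the rule's environment that also matches [-sonorant, +voice] is /ɡ/. Applying [-voice] turns the voiced velar stop into /k/ (voiceless velar stop), giving [myfɪnɔtɪk].

[myfɪnɔtɪk]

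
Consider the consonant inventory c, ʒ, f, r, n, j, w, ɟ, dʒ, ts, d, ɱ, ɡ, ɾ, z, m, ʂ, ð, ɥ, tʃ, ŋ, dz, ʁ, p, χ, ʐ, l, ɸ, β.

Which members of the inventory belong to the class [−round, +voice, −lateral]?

Eliminate segments failing any feature: /c, f, ts, ʂ, tʃ, p, χ, ɸ/ are [−voice]; /w, ɥ/ are [+round]; /l/ is [+lateral]. The remaining /ʒ, r, n, j, ɟ, dʒ, d, ɱ, ɡ, ɾ, z, m, ð, ŋ, dz, ʁ, ʐ, β/ satisfy [−round], [+voice], [−lateral].

ʒ, r, n, j, ɟ, dʒ, d, ɱ, ɡ, ɾ, z, m, ð, ŋ, dz, ʁ, ʐ, β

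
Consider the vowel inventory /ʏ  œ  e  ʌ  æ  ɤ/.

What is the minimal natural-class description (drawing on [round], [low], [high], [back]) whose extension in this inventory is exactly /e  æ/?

The class [-back], [-round] has exactly /e, æ/ as its extension in this inventory. No smaller conjunction from the listed features achieves this: [-round] alone would also admit /ʌ, ɤ/; [-back] alone would also admit /ʏ, œ/; and checking the remaining single features turns up none with this extension.

[-back, -round]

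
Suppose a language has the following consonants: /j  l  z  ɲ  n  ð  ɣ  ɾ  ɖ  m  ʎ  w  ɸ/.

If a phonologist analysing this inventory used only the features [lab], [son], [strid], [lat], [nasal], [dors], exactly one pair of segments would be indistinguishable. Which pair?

Both /ð/ and /ɖ/ are [−labial], [−sonorant], [−strident], [−lateral], [−nasal], [−dorsal]. Since the list omits [continuant], [anterior] and [distributed] — which do distinguish the voiced dental fricative from the voiced retroflex stop — this pair collapses; all other pairs remain distinct.

ð, ɖ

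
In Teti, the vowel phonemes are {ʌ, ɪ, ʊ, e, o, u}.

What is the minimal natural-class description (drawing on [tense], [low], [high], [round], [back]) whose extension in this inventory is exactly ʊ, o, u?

The target set is precisely the extension of [+round] in this inventory.

[+round]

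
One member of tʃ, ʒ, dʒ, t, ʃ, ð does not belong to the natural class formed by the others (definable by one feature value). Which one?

The remaining segments after removing /t/ share [+distributed]; /t/ (voiceless alveolar stop) is [−distributed]. For every other candidate removal, the leftover set fails to share any single feature value that the removed segment lacks.

t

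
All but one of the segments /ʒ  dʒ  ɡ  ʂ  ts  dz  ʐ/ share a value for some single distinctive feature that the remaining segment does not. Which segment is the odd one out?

ɡ

/dʒ, ʐ, ts, ʂ, ʒ, dz/ are all [+strident], but /ɡ/ (voiced velar stop) is [−strident]. No other single segment can be removed to leave a set sharing one feature value that the removed segment lacks, so /ɡ/ is the odd one out.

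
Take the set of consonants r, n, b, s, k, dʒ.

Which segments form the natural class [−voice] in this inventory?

The feature [voice] marks segments produced with vocal-fold vibration. In this inventory /s, k/ lack that property, so they are [−voice]; /r, n, b, dʒ/ are [+voice].

s, k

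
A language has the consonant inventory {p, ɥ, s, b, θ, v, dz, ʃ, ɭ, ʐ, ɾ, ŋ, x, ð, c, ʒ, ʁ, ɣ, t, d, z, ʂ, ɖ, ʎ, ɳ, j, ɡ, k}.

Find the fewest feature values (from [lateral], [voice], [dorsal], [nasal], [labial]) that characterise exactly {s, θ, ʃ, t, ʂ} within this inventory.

The class [-voice], [-labial], [-dorsal] has exactly /s, θ, ʃ, t, ʂ/ as its extension in this inventory. No smaller conjunction from the listed features achieves this: [-labial, -dorsal] alone would also admit /dz, ɭ, ʐ, ɾ, …/; [-voice, -dorsal] alone would also admit /p/; [-voice, -labial] alone would also admit /x, c, k/; and checking the remaining two-feature bundles turns up none with this extension.

[-voice, -labial, -dorsal]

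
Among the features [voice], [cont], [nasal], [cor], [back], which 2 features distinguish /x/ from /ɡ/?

[voice], [continuant]

/x/ is the voiceless velar fricative and /ɡ/ is the voiced velar stop. Both are [-nasal], [-coronal], [+back]. /x/ is [-voice] while /ɡ/ is [+voice]; /x/ is [+continuant] while /ɡ/ is [-continuant], so the distinguishing features are [voice], [continuant].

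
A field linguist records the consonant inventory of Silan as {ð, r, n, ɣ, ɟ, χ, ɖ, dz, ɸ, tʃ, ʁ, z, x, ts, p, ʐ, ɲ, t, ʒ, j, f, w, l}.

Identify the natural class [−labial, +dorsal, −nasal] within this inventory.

Checking each segment against [−labial], [+dorsal], [−nasal]: /ɣ/ (voiced velar fricative), /ɟ/ (voiced palatal stop), /χ/ (voiceless uvular fricative), /ʁ/ (voiced uvular fricative), /x/ (voiceless velar fricative), /j/ (palatal glide) satisfy every feature; every other segment in the inventory fails at least one.

ɣ, ɟ, χ, ʁ, x, j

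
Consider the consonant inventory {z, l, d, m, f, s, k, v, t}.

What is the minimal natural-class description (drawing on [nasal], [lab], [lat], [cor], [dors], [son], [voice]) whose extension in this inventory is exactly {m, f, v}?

The target set is precisely the extension of [+labial] in this inventory.

[+lab]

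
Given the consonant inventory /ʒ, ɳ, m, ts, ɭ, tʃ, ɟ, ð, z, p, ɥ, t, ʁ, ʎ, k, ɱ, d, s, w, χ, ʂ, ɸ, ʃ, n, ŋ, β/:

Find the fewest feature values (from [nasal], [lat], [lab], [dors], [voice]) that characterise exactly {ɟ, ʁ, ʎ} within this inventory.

[+voice, −nasal, −lab, +dors]

The class [+voice], [−nasal], [−labial], [+dorsal] has exactly /ɟ, ʁ, ʎ/ as its extension in this inventory. No smaller conjunction from the listed features achieves this: [−nasal, −labial, +dorsal] alone would also admit /k, χ/; [+voice, −labial, +dorsal] alone would also admit /ŋ/; [+voice, −nasal, +dorsal] alone would also admit /ɥ, w/; [+voice, −nasal, −labial] alone would also admit /ʒ, ɭ, ð, z, …/; and checking the remaining three-feature bundles turns up none with this extension.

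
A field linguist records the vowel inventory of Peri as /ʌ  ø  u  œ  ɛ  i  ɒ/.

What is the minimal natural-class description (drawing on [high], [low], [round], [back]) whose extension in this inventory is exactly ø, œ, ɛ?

[−high, −back]

/ø, œ, ɛ/ are all [−high], [−back], and no other segment in the inventory matches both values. Dropping any one of them over-generates: [−back] alone would also admit /i/; [−high] alone would also admit /ʌ, ɒ/. No other single listed feature picks out exactly this set either, so fewer than two features will not do.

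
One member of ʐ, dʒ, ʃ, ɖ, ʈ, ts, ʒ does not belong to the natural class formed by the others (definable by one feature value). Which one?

ts

The remaining segments after removing /ts/ share [−anterior]; /ts/ (voiceless alveolar affricate) is [+anterior]. For every other candidate removal, the leftover set fails to share any single feature value that the removed segment lacks.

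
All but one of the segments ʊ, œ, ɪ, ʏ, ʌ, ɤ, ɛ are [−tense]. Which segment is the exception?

ɤ

Every segment except /ɤ/ is [−tense]. /ɤ/ (mid back unrounded tense vowel) is [+tense], so it is the exception.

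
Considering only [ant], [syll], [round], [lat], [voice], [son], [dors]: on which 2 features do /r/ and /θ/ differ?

[sonorant], [voice]

The two segments share [+anterior], [-syllabic], [-round], [-lateral], [-dorsal]. The only features from the list on which they differ: /r/ is [+sonorant] while /θ/ is [-sonorant]; /r/ is [+voice] while /θ/ is [-voice].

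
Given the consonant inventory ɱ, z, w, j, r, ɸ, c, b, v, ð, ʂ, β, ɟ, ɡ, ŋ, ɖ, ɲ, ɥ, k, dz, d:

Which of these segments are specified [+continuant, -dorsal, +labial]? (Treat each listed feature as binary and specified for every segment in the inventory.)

Eliminate segments failing any feature: /ɱ, c, b, ɟ, ɡ, ŋ, ɖ, ɲ, k, dz, d/ are [-continuant]; /z, r, ð, ʂ/ are [-labial]; /w, j, ɥ/ are [+dorsal]. The remaining /ɸ, v, β/ satisfy [+continuant], [-dorsal], [+labial].

ɸ, v, β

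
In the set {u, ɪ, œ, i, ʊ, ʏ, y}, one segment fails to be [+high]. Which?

œ

/œ/ is the mid front rounded lax vowel, which is [−high]; the rest — /i, y, ɪ, ʊ, ʏ, u/ — are [+high].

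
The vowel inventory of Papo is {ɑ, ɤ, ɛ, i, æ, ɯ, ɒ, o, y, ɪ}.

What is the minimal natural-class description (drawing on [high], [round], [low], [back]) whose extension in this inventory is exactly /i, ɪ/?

[+high, −back, −round]

Every target segment is [+high], [−back], [−round]; each remaining inventory member fails at least one of these. Each conjunct is needed — [−back, −round] alone would also admit /ɛ, æ/; [+high, −round] alone would also admit /ɯ/; [+high, −back] alone would also admit /y/ — and no other combination of two listed features has exactly this extension, so three is the minimum.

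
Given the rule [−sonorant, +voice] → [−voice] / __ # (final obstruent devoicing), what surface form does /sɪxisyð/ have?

[sɪxisyθ]

The only segment in the rule's environment that also matches [−sonorant, +voice] is /ð/. Applying [−voice] turns the voiced dental fricative into /θ/ (voiceless dental fricative), giving [sɪxisyθ].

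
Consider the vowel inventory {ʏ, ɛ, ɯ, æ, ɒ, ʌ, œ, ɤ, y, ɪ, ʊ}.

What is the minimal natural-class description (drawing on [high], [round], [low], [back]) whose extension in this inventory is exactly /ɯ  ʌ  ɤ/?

/ɯ, ʌ, ɤ/ are all [+back], [−round], and no other segment in the inventory matches both values. Dropping any one of them over-generates: [−round] alone would also admit /ɛ, æ, ɪ/; [+back] alone would also admit /ɒ, ʊ/. No other single listed feature picks out exactly this set either, so fewer than two features will not do.

[+back, −round]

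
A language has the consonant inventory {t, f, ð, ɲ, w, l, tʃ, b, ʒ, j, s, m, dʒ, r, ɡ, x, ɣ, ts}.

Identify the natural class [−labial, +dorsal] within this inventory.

Checking each segment against [−labial], [+dorsal]: /ɲ/ (palatal nasal), /j/ (palatal glide), /ɡ/ (voiced velar stop), /x/ (voiceless velar fricative), /ɣ/ (voiced velar fricative) satisfy every feature; every other segment in the inventory fails at least one.

ɲ, j, ɡ, x, ɣ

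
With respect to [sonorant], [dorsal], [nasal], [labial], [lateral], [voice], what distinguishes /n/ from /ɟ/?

/n/ is the alveolar nasal and /ɟ/ is the voiced palatal stop. Both are [−labial], [−lateral], [+voice]. /n/ is [+sonorant] while /ɟ/ is [−sonorant]; /n/ is [+nasal] while /ɟ/ is [−nasal]; /n/ is [−dorsal] while /ɟ/ is [+dorsal], so the distinguishing features are [sonorant], [nasal], [dorsal].

[sonorant], [nasal], [dorsal]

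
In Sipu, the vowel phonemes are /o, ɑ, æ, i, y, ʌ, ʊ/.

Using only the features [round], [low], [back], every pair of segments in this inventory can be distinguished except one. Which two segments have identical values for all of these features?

o, ʊ

Both /o/ and /ʊ/ are [+round], [−low], [+back]. Since the list omits [high] and [tense] — which do distinguish the mid back rounded tense vowel from the high back rounded lax vowel — this pair collapses; all other pairs remain distinct.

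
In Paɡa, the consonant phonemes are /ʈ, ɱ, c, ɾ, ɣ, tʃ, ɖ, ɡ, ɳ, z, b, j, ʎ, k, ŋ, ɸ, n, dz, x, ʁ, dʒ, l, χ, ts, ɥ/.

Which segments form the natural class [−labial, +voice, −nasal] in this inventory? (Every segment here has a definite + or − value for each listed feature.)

Checking each segment against [−labial], [+voice], [−nasal]: /ɾ/ (alveolar tap), /ɣ/ (voiced velar fricative), /ɖ/ (voiced retroflex stop), /ɡ/ (voiced velar stop), /z/ (voiced alveolar fricative), /j/ (palatal glide), among others, satisfy every feature; every other segment in the inventory fails at least one.

ɾ, ɣ, ɖ, ɡ, z, j, ʎ, dz, ʁ, dʒ, l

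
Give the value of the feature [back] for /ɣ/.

As the voiced velar fricative, /ɣ/ is [+back].

[+back]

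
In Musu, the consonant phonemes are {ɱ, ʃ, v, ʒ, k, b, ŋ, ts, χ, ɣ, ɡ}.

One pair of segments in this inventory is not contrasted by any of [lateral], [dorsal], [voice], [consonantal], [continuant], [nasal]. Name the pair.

v, ʒ

/v/ (voiced labiodental fricative) and /ʒ/ (voiced postalveolar fricative) are both [-lateral], [-dorsal], [+voice], [+consonantal], [+continuant], [-nasal], so none of the listed features separates them. (They do differ in [labial] and [coronal], which are not among the given features.) Every other pair in the inventory differs on at least one listed feature.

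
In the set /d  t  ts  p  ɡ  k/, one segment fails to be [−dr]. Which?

ts

Every segment except /ts/ is [−delayed release]. /ts/ (voiceless alveolar affricate) is [+delayed release], so it is the exception.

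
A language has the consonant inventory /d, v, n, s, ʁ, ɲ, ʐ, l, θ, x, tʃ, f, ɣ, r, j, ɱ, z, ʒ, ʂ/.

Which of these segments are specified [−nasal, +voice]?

Eliminate segments failing any feature: /n, ɲ, ɱ/ are [+nasal]; /s, θ, x, tʃ, f, ʂ/ are [−voice]. The remaining /d, v, ʁ, ʐ, l, ɣ, r, j, z, ʒ/ satisfy [−nasal], [+voice].

d, v, ʁ, ʐ, l, ɣ, r, j, z, ʒ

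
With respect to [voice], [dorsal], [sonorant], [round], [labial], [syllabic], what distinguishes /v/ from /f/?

[voice]

/v/ (voiced labiodental fricative) and /f/ (voiceless labiodental fricative) agree on [−dorsal], [−sonorant], [−round], [+labial], [−syllabic]. They differ on [voice] (/v/ [+], /f/ [−]).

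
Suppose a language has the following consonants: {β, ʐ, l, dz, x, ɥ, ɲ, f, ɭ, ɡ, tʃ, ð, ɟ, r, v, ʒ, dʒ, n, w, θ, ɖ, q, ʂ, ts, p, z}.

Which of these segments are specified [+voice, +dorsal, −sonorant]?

ɡ, ɟ

Among the inventory, the [+voice] segments are /β, ʐ, l, dz, ɥ, ɲ, ɭ, ɡ, ð, ɟ, r, v, ʒ, dʒ, n, w, ɖ, z/.
Within that set, [+dorsal] gives /ɥ, ɲ, ɡ, ɟ, w/.
Within that set, [−sonorant] leaves /ɡ, ɟ/.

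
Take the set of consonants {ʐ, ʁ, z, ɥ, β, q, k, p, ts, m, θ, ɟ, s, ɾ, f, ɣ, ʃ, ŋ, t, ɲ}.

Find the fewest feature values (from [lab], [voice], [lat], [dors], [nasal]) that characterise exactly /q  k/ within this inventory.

[−voice, +dors]

The class [−voice], [+dorsal] has exactly /q, k/ as its extension in this inventory. No smaller conjunction from the listed features achieves this: [+dorsal] alone would also admit /ʁ, ɥ, ɟ, ɣ, …/; [−voice] alone would also admit /p, ts, θ, s, …/; and checking the remaining single features turns up none with this extension.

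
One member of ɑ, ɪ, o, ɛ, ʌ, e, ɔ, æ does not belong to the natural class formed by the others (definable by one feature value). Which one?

ɪ

/ɑ, ɔ, o, ɛ, e, ʌ, æ/ are all [−high], but /ɪ/ (high front unrounded lax vowel) is [+high]. No other single segment can be removed to leave a set sharing one feature value that the removed segment lacks, so /ɪ/ is the odd one out.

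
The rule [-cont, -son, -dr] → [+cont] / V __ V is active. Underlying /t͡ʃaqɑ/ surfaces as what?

[t͡ʃaχɑ]

/q/ satisfies [-cont, -son, -dr] and sits in V __ V. The [+continuant] counterpart of the voiceless uvular stop is /χ/. Other segments in /t͡ʃaqɑ/ either fail the structural description or are not in the environment, so the surface form is [t͡ʃaχɑ].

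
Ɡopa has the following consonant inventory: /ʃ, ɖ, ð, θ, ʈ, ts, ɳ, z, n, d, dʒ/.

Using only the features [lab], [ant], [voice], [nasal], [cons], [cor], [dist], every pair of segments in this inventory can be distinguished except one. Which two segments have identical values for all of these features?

z, d

On the given features, /z/ and /d/ have an identical profile: [−labial], [+anterior], [+voice], [−nasal], [+consonantal], [+coronal], [−distributed]. No other two segments in the inventory coincide on all 7 features. (They do differ in [continuant] and [strident], which are not among the given features.)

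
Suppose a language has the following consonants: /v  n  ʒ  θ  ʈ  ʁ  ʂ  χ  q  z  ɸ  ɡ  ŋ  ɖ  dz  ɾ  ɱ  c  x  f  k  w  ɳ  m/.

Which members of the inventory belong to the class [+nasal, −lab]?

Eliminate segments failing any feature: /v, ʒ, θ, ʈ, ʁ, ʂ, χ, q, z, ɸ, ɡ, ɖ, dz, ɾ, c, x, f, k, w/ are [−nasal]; /ɱ, m/ are [+labial]. The remaining /n, ŋ, ɳ/ satisfy [+nasal], [−labial].

n, ŋ, ɳ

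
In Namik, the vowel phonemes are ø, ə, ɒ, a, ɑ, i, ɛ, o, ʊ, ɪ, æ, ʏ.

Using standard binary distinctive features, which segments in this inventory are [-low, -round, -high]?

Eliminate segments failing any feature: /ø, o, ʊ, ʏ/ are [+round]; /ɒ, a, ɑ, æ/ are [+low]; /i, ɪ/ are [+high]. The remaining /ə, ɛ/ satisfy [-low], [-round], [-high].

ə, ɛ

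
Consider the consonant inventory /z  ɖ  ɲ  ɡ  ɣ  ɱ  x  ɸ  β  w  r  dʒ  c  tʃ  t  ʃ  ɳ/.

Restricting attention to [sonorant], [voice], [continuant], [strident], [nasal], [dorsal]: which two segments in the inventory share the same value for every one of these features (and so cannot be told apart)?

ɱ, ɳ

On the given features, /ɱ/ and /ɳ/ have an identical profile: [+sonorant], [+voice], [−continuant], [−strident], [+nasal], [−dorsal]. No other two segments in the inventory coincide on all 6 features. (They do differ in [labial] and [coronal], which are not among the given features.)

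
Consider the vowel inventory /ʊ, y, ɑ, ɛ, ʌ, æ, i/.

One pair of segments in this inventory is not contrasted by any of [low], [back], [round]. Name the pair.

ɛ, i

/ɛ/ (mid front unrounded lax vowel) and /i/ (high front unrounded tense vowel) are both [-low], [-back], [-round], so none of the listed features separates them. (They do differ in [high] and [tense], which are not among the given features.) Every other pair in the inventory differs on at least one listed feature.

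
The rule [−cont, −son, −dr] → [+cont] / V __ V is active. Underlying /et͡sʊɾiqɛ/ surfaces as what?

[et͡sʊɾiχɛ]

The only segment in the rule's environment that also matches [−cont, −son, −dr] is /q/. Applying [+continuant] turns the voiceless uvular stop into /χ/ (voiceless uvular fricative), giving [et͡sʊɾiχɛ].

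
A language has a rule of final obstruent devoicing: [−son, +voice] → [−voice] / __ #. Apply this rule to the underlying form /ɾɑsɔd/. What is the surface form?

/d/ satisfies [−son, +voice] and sits in __ #. The [−voice] counterpart of the voiced alveolar stop is /t/. Other segments in /ɾɑsɔd/ either fail the structural description or are not in the environment, so the surface form is [ɾɑsɔt].

[ɾɑsɔt]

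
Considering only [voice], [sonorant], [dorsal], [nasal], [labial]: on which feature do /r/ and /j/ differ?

/r/ is the alveolar trill and /j/ is the palatal glide. Both are [+voice], [+sonorant], [−nasal], [−labial]. /r/ is [−dorsal] while /j/ is [+dorsal], so the distinguishing feature is [dorsal].

[dorsal]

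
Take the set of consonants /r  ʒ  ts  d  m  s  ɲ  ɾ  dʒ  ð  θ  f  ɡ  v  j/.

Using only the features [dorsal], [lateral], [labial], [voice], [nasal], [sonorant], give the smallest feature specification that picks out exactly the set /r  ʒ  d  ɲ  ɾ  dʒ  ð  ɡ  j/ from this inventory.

[+voice, −labial]

The class [+voice], [−labial] has exactly /r, ʒ, d, ɲ, ɾ, dʒ, ð, ɡ, j/ as its extension in this inventory. No smaller conjunction from the listed features achieves this: [−labial] alone would also admit /ts, s, θ/; [+voice] alone would also admit /m, v/; and checking the remaining single features turns up none with this extension.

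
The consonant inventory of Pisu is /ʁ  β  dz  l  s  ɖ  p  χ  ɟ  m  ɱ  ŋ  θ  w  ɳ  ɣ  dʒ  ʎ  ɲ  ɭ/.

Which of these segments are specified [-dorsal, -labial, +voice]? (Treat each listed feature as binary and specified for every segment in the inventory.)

Checking each segment against [-dorsal], [-labial], [+voice]: /dz/ (voiced alveolar affricate), /l/ (alveolar lateral approximant), /ɖ/ (voiced retroflex stop), /ɳ/ (retroflex nasal), /dʒ/ (voiced postalveolar affricate), /ɭ/ (retroflex lateral approximant) satisfy every feature; every other segment in the inventory fails at least one.

dz, l, ɖ, ɳ, dʒ, ɭ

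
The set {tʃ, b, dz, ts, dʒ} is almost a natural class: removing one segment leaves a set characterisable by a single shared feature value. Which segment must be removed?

b

[delayed release] (equivalently [strident], [labial], [coronal]) groups all but one: /ts, dʒ, dz, tʃ/ share [+delayed release] while /b/ (voiced bilabial stop) alone is [−delayed release]. Removing any other segment would not leave a single-feature class that excludes it.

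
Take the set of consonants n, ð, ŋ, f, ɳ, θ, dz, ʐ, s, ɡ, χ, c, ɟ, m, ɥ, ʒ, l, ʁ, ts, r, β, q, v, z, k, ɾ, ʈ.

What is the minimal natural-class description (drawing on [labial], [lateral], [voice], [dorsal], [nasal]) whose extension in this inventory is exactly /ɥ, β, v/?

/ɥ, β, v/ are all [+voice], [−nasal], [+labial], and no other segment in the inventory matches all three values. Dropping any one of them over-generates: [−nasal, +labial] alone would also admit /f/; [+voice, +labial] alone would also admit /m/; [+voice, −nasal] alone would also admit /ð, dz, ʐ, ɡ, …/. No other combination of two listed features picks out exactly this set either, so fewer than three features will not do.

[+voice, −nasal, +labial]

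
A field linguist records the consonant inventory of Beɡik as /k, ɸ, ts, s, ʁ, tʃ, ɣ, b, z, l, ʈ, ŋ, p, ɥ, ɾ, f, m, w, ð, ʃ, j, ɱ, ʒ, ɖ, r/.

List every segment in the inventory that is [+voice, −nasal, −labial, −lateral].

ʁ, ɣ, z, ɾ, ð, j, ʒ, ɖ, r

Eliminate segments failing any feature: /k, ɸ, ts, s, tʃ, ʈ, p, f, ʃ/ are [−voice]; /b, ɥ, w/ are [+labial]; /l/ is [+lateral]; /ŋ, m, ɱ/ are [+nasal]. The remaining /ʁ, ɣ, z, ɾ, ð, j, ʒ, ɖ, r/ satisfy [+voice], [−nasal], [−labial], [−lateral].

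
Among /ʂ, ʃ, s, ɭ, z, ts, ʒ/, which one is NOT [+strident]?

ɭ

/ɭ/ is the retroflex lateral approximant, which is [−strident]; the rest — /s, ʃ, ʒ, z, ts, ʂ/ — are [+strident].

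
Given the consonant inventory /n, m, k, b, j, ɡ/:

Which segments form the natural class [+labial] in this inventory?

The [+labial] segments here are /m, b/; the remaining /n, k, j, ɡ/ are [−labial].

m, b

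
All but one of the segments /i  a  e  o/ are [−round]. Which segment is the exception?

Every segment except /o/ is [−round]. /o/ (mid back rounded tense vowel) is [+round], so it is the exception.

o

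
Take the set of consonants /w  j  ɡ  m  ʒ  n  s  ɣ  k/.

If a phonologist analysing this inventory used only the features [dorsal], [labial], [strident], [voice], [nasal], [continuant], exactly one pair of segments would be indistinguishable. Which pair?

ɣ, j

/ɣ/ (voiced velar fricative) and /j/ (palatal glide) are both [+dorsal], [-labial], [-strident], [+voice], [-nasal], [+continuant], so none of the listed features separates them. (They do differ in [sonorant] and [back], which are not among the given features.) Every other pair in the inventory differs on at least one listed feature.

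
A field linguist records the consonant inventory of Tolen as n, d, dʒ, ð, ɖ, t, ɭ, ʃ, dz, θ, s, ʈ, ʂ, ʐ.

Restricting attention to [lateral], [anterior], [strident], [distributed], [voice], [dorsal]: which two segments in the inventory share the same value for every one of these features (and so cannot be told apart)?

On the given features, /n/ and /d/ have an identical profile: [-lateral], [+anterior], [-strident], [-distributed], [+voice], [-dorsal]. No other two segments in the inventory coincide on all 6 features. (They do differ in [sonorant] and [nasal], which are not among the given features.)

n, d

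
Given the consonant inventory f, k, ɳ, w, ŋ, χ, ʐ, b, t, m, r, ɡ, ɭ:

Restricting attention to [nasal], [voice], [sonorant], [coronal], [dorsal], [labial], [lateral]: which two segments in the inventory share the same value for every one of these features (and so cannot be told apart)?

χ, k

Both /χ/ and /k/ are [−nasal], [−voice], [−sonorant], [−coronal], [+dorsal], [−labial], [−lateral]. Since the list omits [continuant] and [high] — which do distinguish the voiceless uvular fricative from the voiceless velar stop — this pair collapses; all other pairs remain distinct.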